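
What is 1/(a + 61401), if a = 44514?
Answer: 1/105915 ≈ 9.4415e-6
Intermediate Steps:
1/(a + 61401) = 1/(44514 + 61401) = 1/105915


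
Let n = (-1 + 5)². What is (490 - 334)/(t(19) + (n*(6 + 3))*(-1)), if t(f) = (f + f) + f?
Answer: -52/29 ≈ -1.7931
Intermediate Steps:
n = 16 (n = 4² = 16)
t(f) = 3*f (t(f) = 2*f + f = 3*f)
(490 - 334)/(t(19) + (n*(6 + 3))*(-1)) = (490 - 334)/(3*19 + (16*(6 + 3))*(-1)) = 156/(57 + (16*9)*(-1)) = 156/(57 + 144*(-1)) = 156/(57 - 144) = 156/(-87) = 156*(-1/87) = -52/29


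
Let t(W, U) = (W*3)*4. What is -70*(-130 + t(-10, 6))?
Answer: 17500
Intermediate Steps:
t(W, U) = 12*W (t(W, U) = (3*W)*4 = 12*W)
-70*(-130 + t(-10, 6)) = -70*(-130 + 12*(-10)) = -70*(-130 - 120) = -70*(-250) = 17500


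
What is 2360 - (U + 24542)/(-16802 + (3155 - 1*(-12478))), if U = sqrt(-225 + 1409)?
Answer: 397626/167 + 4*sqrt(74)/1169 ≈ 2381.0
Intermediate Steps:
U = 4*sqrt(74) (U = sqrt(1184) = 4*sqrt(74) ≈ 34.409)
2360 - (U + 24542)/(-16802 + (3155 - 1*(-12478))) = 2360 - (4*sqrt(74) + 24542)/(-16802 + (3155 - 1*(-12478))) = 2360 - (24542 + 4*sqrt(74))/(-16802 + (3155 + 12478)) = 2360 - (24542 + 4*sqrt(74))/(-16802 + 15633) = 2360 - (24542 + 4*sqrt(74))/(-1169) = 2360 - (24542 + 4*sqrt(74))*(-1)/1169 = 2360 - (-3506/167 - 4*sqrt(74)/1169) = 2360 + (3506/167 + 4*sqrt(74)/1169) = 397626/167 + 4*sqrt(74)/1169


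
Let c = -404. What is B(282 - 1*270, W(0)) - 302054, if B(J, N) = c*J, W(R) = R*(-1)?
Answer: -306902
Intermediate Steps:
W(R) = -R
B(J, N) = -404*J
B(282 - 1*270, W(0)) - 302054 = -404*(282 - 1*270) - 302054 = -404*(282 - 270) - 302054 = -404*12 - 302054 = -4848 - 302054 = -306902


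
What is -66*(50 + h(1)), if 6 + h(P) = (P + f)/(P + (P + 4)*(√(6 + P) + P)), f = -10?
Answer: -407220/139 + 2970*√7/139 ≈ -2873.1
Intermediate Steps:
h(P) = -6 + (-10 + P)/(P + (4 + P)*(P + √(6 + P))) (h(P) = -6 + (P - 10)/(P + (P + 4)*(√(6 + P) + P)) = -6 + (-10 + P)/(P + (4 + P)*(P + √(6 + P))))
-66*(50 + h(1)) = -66*(50 + (-10 - 29*1 - 24*√(6 + 1) - 6*1² - 6*1*√(6 + 1))/(1² + 4*√(6 + 1) + 5*1 + 1*√(6 + 1))) = -66*(50 + (-10 - 29 - 24*√7 - 6*1 - 6*1*√7)/(1 + 4*√7 + 5 + 1*√7)) = -66*(50 + (-10 - 29 - 24*√7 - 6 - 6*√7)/(1 + 4*√7 + 5 + √7)) = -66*(50 + (-45 - 30*√7)/(6 + 5*√7)) = -3300 - 66*(-45 - 30*√7)/(6 + 5*√7)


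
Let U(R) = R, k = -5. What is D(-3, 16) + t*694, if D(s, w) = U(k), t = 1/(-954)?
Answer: -2732/477 ≈ -5.7275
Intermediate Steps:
t = -1/954 ≈ -0.0010482
D(s, w) = -5
D(-3, 16) + t*694 = -5 - 1/954*694 = -5 - 347/477 = -2732/477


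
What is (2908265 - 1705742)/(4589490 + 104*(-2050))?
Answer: 1202523/4376290 ≈ 0.27478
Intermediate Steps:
(2908265 - 1705742)/(4589490 + 104*(-2050)) = 1202523/(4589490 - 213200) = 1202523/4376290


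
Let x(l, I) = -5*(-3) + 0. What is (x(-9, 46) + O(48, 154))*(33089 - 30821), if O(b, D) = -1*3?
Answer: 27216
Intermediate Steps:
O(b, D) = -3
x(l, I) = 15 (x(l, I) = 15 + 0 = 15)
(x(-9, 46) + O(48, 154))*(33089 - 30821) = (15 - 3)*(33089 - 30821) = 12*2268 = 27216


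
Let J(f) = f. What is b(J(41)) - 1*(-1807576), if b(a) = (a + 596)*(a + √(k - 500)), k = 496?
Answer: 1833693 + 1274*I ≈ 1.8337e+6 + 1274.0*I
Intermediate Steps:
b(a) = (596 + a)*(a + 2*I) (b(a) = (a + 596)*(a + √(496 - 500)) = (596 + a)*(a + √(-4)) = (596 + a)*(a + 2*I))
b(J(41)) - 1*(-1807576) = (41² + 1192*I + 2*41*(298 + I)) - 1*(-1807576) = (1681 + 1192*I + (24436 + 82*I)) + 1807576 = (26117 + 1274*I) + 1807576 = 1833693 + 1274*I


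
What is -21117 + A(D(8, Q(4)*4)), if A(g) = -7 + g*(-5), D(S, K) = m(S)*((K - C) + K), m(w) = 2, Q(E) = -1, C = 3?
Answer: -21014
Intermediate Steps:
D(S, K) = -6 + 4*K (D(S, K) = 2*((K - 1*3) + K) = 2*((K - 3) + K) = 2*((-3 + K) + K) = 2*(-3 + 2*K) = -6 + 4*K)
A(g) = -7 - 5*g
-21117 + A(D(8, Q(4)*4)) = -21117 + (-7 - 5*(-6 + 4*(-1*4))) = -21117 + (-7 - 5*(-6 + 4*(-4))) = -21117 + (-7 - 5*(-6 - 16)) = -21117 + (-7 - 5*(-22)) = -21117 + (-7 + 110) = -21117 + 103 = -21014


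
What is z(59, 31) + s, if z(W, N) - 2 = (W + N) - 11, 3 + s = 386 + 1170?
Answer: 1634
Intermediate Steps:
s = 1553 (s = -3 + (386 + 1170) = -3 + 1556 = 1553)
z(W, N) = -9 + N + W (z(W, N) = 2 + ((W + N) - 11) = 2 + ((N + W) - 11) = 2 + (-11 + N + W) = -9 + N + W)
z(59, 31) + s = (-9 + 31 + 59) + 1553 = 81 + 1553 = 1634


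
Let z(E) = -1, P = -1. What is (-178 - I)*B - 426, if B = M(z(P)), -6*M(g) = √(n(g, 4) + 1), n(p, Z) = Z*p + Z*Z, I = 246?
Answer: -426 + 212*√13/3 ≈ -171.21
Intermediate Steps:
n(p, Z) = Z² + Z*p (n(p, Z) = Z*p + Z² = Z² + Z*p)
M(g) = -√(17 + 4*g)/6 (M(g) = -√(4*(4 + g) + 1)/6 = -√((16 + 4*g) + 1)/6 = -√(17 + 4*g)/6)
B = -√13/6 (B = -√(17 + 4*(-1))/6 = -√(17 - 4)/6 = -√13/6 ≈ -0.60093)
(-178 - I)*B - 426 = (-178 - 1*246)*(-√13/6) - 426 = (-178 - 246)*(-√13/6) - 426 = -(-212)*√13/3 - 426 = 212*√13/3 - 426 = -426 + 212*√13/3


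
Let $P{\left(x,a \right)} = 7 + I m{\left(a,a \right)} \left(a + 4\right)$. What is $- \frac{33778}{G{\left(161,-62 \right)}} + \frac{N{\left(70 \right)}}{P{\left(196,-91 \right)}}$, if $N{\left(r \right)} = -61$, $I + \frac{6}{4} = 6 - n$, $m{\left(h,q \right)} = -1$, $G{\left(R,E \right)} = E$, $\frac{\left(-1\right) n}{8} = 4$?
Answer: $\frac{107494703}{197315} \approx 544.79$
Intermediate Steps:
$n = -32$ ($n = \left(-8\right) 4 = -32$)
$I = \frac{73}{2}$ ($I = - \frac{3}{2} + \left(6 - -32\right) = - \frac{3}{2} + \left(6 + 32\right) = - \frac{3}{2} + 38 = \frac{73}{2} \approx 36.5$)
$P{\left(x,a \right)} = -139 - \frac{73 a}{2}$ ($P{\left(x,a \right)} = 7 + \frac{73 \left(- (a + 4)\right)}{2} = 7 + \frac{73 \left(- (4 + a)\right)}{2} = 7 + \frac{73 \left(-4 - a\right)}{2} = 7 - \left(146 + \frac{73 a}{2}\right) = -139 - \frac{73 a}{2}$)
$- \frac{33778}{G{\left(161,-62 \right)}} + \frac{N{\left(70 \right)}}{P{\left(196,-91 \right)}} = - \frac{33778}{-62} - \frac{61}{-139 - - \frac{6643}{2}} = \left(-33778\right) \left(- \frac{1}{62}\right) - \frac{61}{-139 + \frac{6643}{2}} = \frac{16889}{31} - \frac{61}{\frac{6365}{2}} = \frac{16889}{31} - \frac{122}{6365} = \frac{107494703}{197315}$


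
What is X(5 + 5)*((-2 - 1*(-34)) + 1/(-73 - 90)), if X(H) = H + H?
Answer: 104300/163 ≈ 639.88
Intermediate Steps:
X(H) = 2*H
X(5 + 5)*((-2 - 1*(-34)) + 1/(-73 - 90)) = (2*(5 + 5))*((-2 - 1*(-34)) + 1/(-73 - 90)) = (2*10)*((-2 + 34) + 1/(-163)) = 20*(32 - 1/163) = 20*(5215/163) = 104300/163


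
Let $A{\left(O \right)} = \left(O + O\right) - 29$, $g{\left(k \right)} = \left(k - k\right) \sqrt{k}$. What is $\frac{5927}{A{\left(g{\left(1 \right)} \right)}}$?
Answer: $- \frac{5927}{29} \approx -204.38$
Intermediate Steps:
$g{\left(k \right)} = 0$ ($g{\left(k \right)} = 0 \sqrt{k} = 0$)
$A{\left(O \right)} = -29 + 2 O$ ($A{\left(O \right)} = 2 O - 29 = -29 + 2 O$)
$\frac{5927}{A{\left(g{\left(1 \right)} \right)}} = \frac{5927}{-29 + 2 \cdot 0} = \frac{5927}{-29 + 0} = \frac{5927}{-29} = 5927 \left(- \frac{1}{29}\right) = - \frac{5927}{29}$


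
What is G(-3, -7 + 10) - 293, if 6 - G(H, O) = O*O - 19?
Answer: -277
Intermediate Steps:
G(H, O) = 25 - O**2 (G(H, O) = 6 - (O*O - 19) = 6 - (O**2 - 19) = 6 - (-19 + O**2) = 6 + (19 - O**2) = 25 - O**2)
G(-3, -7 + 10) - 293 = (25 - (-7 + 10)**2) - 293 = (25 - 1*3**2) - 293 = (25 - 1*9) - 293 = (25 - 9) - 293 = 16 - 293 = -277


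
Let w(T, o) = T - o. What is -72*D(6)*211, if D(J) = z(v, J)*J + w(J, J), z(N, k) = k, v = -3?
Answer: -546912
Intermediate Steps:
D(J) = J² (D(J) = J*J + (J - J) = J² + 0 = J²)
-72*D(6)*211 = -72*6²*211 = -72*36*211 = -2592*211 = -546912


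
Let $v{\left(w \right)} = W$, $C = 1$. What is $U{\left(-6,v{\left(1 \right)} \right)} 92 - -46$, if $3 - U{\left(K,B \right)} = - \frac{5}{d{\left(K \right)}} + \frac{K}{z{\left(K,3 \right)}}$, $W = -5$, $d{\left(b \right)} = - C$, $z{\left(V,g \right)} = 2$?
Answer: $138$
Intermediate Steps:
$d{\left(b \right)} = -1$ ($d{\left(b \right)} = \left(-1\right) 1 = -1$)
$v{\left(w \right)} = -5$
$U{\left(K,B \right)} = -2 - \frac{K}{2}$ ($U{\left(K,B \right)} = 3 - \left(- \frac{5}{-1} + \frac{K}{2}\right) = 3 - \left(\left(-5\right) \left(-1\right) + K \frac{1}{2}\right) = 3 - \left(5 + \frac{K}{2}\right) = -2 - \frac{K}{2}$)
$U{\left(-6,v{\left(1 \right)} \right)} 92 - -46 = \left(-2 - -3\right) 92 - -46 = \left(-2 + 3\right) 92 + \left(-27 + 73\right) = 1 \cdot 92 + 46 = 92 + 46 = 138$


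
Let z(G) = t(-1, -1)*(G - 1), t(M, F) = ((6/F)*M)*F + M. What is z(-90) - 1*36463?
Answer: -35826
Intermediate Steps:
t(M, F) = 7*M (t(M, F) = (6*M/F)*F + M = 6*M + M = 7*M)
z(G) = 7 - 7*G (z(G) = (7*(-1))*(G - 1) = -7*(-1 + G) = 7 - 7*G)
z(-90) - 1*36463 = (7 - 7*(-90)) - 1*36463 = (7 + 630) - 36463 = 637 - 36463 = -35826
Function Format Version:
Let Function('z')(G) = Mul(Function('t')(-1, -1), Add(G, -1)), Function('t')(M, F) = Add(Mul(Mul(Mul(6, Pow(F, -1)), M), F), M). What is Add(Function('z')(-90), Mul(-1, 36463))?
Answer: -35826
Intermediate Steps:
Function('t')(M, F) = Mul(7, M) (Function('t')(M, F) = Add(Mul(Mul(6, M, Pow(F, -1)), F), M) = Add(Mul(6, M), M) = Mul(7, M))
Function('z')(G) = Add(7, Mul(-7, G)) (Function('z')(G) = Mul(Mul(7, -1), Add(G, -1)) = Mul(-7, Add(-1, G)) = Add(7, Mul(-7, G)))
Add(Function('z')(-90), Mul(-1, 36463)) = Add(Add(7, Mul(-7, -90)), Mul(-1, 36463)) = Add(Add(7, 630), -36463) = Add(637, -36463) = -35826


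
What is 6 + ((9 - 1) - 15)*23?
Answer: -155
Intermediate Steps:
6 + ((9 - 1) - 15)*23 = 6 + (8 - 15)*23 = 6 - 7*23 = 6 - 161 = -155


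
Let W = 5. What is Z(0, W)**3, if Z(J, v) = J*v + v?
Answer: 125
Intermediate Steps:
Z(J, v) = v + J*v
Z(0, W)**3 = (5*(1 + 0))**3 = (5*1)**3 = 5**3 = 125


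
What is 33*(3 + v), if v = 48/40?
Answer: 693/5 ≈ 138.60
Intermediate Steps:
v = 6/5 (v = 48*(1/40) = 6/5 ≈ 1.2000)
33*(3 + v) = 33*(3 + 6/5) = 33*(21/5) = 693/5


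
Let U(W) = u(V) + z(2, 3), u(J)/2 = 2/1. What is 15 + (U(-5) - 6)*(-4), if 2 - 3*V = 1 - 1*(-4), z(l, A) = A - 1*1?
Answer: 15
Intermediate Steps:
z(l, A) = -1 + A (z(l, A) = A - 1 = -1 + A)
V = -1 (V = 2/3 - (1 - 1*(-4))/3 = 2/3 - (1 + 4)/3 = 2/3 - 1/3*5 = 2/3 - 5/3 = -1)
u(J) = 4 (u(J) = 2*(2/1) = 2*(2*1) = 2*2 = 4)
U(W) = 6 (U(W) = 4 + (-1 + 3) = 4 + 2 = 6)
15 + (U(-5) - 6)*(-4) = 15 + (6 - 6)*(-4) = 15 + 0*(-4) = 15 + 0 = 15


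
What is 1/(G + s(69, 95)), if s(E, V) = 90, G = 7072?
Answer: 1/7162 ≈ 0.00013963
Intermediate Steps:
1/(G + s(69, 95)) = 1/(7072 + 90) = 1/7162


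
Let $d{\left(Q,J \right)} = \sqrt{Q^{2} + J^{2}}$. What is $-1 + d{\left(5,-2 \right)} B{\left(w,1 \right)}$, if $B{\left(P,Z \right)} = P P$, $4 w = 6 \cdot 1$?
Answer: $-1 + \frac{9 \sqrt{29}}{4} \approx 11.117$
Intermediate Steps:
$w = \frac{3}{2}$ ($w = \frac{6 \cdot 1}{4} = \frac{1}{4} \cdot 6 = \frac{3}{2} \approx 1.5$)
$d{\left(Q,J \right)} = \sqrt{J^{2} + Q^{2}}$
$B{\left(P,Z \right)} = P^{2}$
$-1 + d{\left(5,-2 \right)} B{\left(w,1 \right)} = -1 + \sqrt{\left(-2\right)^{2} + 5^{2}} \left(\frac{3}{2}\right)^{2} = -1 + \sqrt{4 + 25} \cdot \frac{9}{4} = -1 + \sqrt{29} \cdot \frac{9}{4} = -1 + \frac{9 \sqrt{29}}{4}$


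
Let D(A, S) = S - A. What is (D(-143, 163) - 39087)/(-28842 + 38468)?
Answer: -38781/9626 ≈ -4.0288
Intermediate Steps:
(D(-143, 163) - 39087)/(-28842 + 38468) = ((163 - 1*(-143)) - 39087)/(-28842 + 38468) = ((163 + 143) - 39087)/9626 = (306 - 39087)*(1/9626) = -38781*1/9626 = -38781/9626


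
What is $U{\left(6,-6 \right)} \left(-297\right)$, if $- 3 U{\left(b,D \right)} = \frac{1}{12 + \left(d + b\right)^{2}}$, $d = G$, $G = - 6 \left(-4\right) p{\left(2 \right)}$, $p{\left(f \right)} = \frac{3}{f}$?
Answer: $\frac{33}{592} \approx 0.055743$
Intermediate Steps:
$G = 36$ ($G = - 6 \left(-4\right) \frac{3}{2} = - \left(-24\right) 3 \cdot \frac{1}{2} = - \frac{\left(-24\right) 3}{2} = \left(-1\right) \left(-36\right) = 36$)
$d = 36$
$U{\left(b,D \right)} = - \frac{1}{3 \left(12 + \left(36 + b\right)^{2}\right)}$
$U{\left(6,-6 \right)} \left(-297\right) = - \frac{1}{36 + 3 \left(36 + 6\right)^{2}} \left(-297\right) = - \frac{1}{36 + 3 \cdot 42^{2}} \left(-297\right) = - \frac{1}{36 + 3 \cdot 1764} \left(-297\right) = - \frac{1}{36 + 5292} \left(-297\right) = - \frac{1}{5328} \left(-297\right) = \left(-1\right) \frac{1}{5328} \left(-297\right) = \left(- \frac{1}{5328}\right) \left(-297\right) = \frac{33}{592}$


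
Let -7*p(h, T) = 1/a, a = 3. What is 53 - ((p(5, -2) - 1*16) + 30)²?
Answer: -62476/441 ≈ -141.67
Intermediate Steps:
p(h, T) = -1/21 (p(h, T) = -⅐/3 = -⅐*⅓ = -1/21)
53 - ((p(5, -2) - 1*16) + 30)² = 53 - ((-1/21 - 1*16) + 30)² = 53 - ((-1/21 - 16) + 30)² = 53 - (-337/21 + 30)² = 53 - (293/21)² = 53 - 1*85849/441 = 53 - 85849/441 = -62476/441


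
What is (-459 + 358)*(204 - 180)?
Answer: -2424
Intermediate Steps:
(-459 + 358)*(204 - 180) = -101*24 = -2424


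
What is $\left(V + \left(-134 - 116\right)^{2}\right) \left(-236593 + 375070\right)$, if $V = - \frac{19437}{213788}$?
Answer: $\frac{97383808588029}{11252} \approx 8.6548 \cdot 10^{9}$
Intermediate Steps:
$V = - \frac{1023}{11252}$ ($V = \left(-19437\right) \frac{1}{213788} = - \frac{1023}{11252} \approx -0.090917$)
$\left(V + \left(-134 - 116\right)^{2}\right) \left(-236593 + 375070\right) = \left(- \frac{1023}{11252} + \left(-134 - 116\right)^{2}\right) \left(-236593 + 375070\right) = \left(- \frac{1023}{11252} + \left(-250\right)^{2}\right) 138477 = \left(- \frac{1023}{11252} + 62500\right) 138477 = \frac{703248977}{11252} \cdot 138477 = \frac{97383808588029}{11252}$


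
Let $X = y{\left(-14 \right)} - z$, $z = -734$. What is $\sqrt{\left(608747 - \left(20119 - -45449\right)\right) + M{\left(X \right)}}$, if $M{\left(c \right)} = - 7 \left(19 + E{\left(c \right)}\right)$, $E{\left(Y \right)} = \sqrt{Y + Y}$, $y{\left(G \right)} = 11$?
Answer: $\sqrt{543046 - 7 \sqrt{1490}} \approx 736.73$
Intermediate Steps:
$E{\left(Y \right)} = \sqrt{2} \sqrt{Y}$ ($E{\left(Y \right)} = \sqrt{2 Y} = \sqrt{2} \sqrt{Y}$)
$X = 745$ ($X = 11 - -734 = 11 + 734 = 745$)
$M{\left(c \right)} = -133 - 7 \sqrt{2} \sqrt{c}$ ($M{\left(c \right)} = - 7 \left(19 + \sqrt{2} \sqrt{c}\right) = -133 - 7 \sqrt{2} \sqrt{c}$)
$\sqrt{\left(608747 - \left(20119 - -45449\right)\right) + M{\left(X \right)}} = \sqrt{\left(608747 - \left(20119 - -45449\right)\right) - \left(133 + 7 \sqrt{2} \sqrt{745}\right)} = \sqrt{\left(608747 - \left(20119 + 45449\right)\right) - \left(133 + 7 \sqrt{1490}\right)} = \sqrt{\left(608747 - 65568\right) - \left(133 + 7 \sqrt{1490}\right)} = \sqrt{543179 - \left(133 + 7 \sqrt{1490}\right)} = \sqrt{543046 - 7 \sqrt{1490}}$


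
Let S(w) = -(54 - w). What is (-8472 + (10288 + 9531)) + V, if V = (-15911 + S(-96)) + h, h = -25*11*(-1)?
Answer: -4439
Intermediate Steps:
h = 275 (h = -275*(-1) = 275)
S(w) = -54 + w
V = -15786 (V = (-15911 + (-54 - 96)) + 275 = (-15911 - 150) + 275 = -16061 + 275 = -15786)
(-8472 + (10288 + 9531)) + V = (-8472 + (10288 + 9531)) - 15786 = (-8472 + 19819) - 15786 = 11347 - 15786 = -4439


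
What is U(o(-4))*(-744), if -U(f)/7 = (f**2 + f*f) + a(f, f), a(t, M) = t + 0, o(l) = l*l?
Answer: 2749824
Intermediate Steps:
o(l) = l**2
a(t, M) = t
U(f) = -14*f**2 - 7*f (U(f) = -7*((f**2 + f*f) + f) = -7*((f**2 + f**2) + f) = -7*(2*f**2 + f) = -7*(f + 2*f**2) = -14*f**2 - 7*f)
U(o(-4))*(-744) = (7*(-4)**2*(-1 - 2*(-4)**2))*(-744) = (7*16*(-1 - 2*16))*(-744) = (7*16*(-1 - 32))*(-744) = (7*16*(-33))*(-744) = -3696*(-744) = 2749824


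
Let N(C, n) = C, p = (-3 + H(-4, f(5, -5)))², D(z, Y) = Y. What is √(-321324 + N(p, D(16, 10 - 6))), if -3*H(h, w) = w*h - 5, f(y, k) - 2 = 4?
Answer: 2*I*√722879/3 ≈ 566.82*I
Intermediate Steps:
f(y, k) = 6 (f(y, k) = 2 + 4 = 6)
H(h, w) = 5/3 - h*w/3 (H(h, w) = -(w*h - 5)/3 = -(h*w - 5)/3 = -(-5 + h*w)/3 = 5/3 - h*w/3)
p = 400/9 (p = (-3 + (5/3 - ⅓*(-4)*6))² = (-3 + (5/3 + 8))² = (-3 + 29/3)² = (20/3)² = 400/9 ≈ 44.444)
√(-321324 + N(p, D(16, 10 - 6))) = √(-321324 + 400/9) = √(-2891516/9) = 2*I*√722879/3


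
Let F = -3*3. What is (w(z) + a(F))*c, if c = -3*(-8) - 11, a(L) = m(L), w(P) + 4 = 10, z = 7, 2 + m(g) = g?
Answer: -65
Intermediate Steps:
m(g) = -2 + g
F = -9
w(P) = 6 (w(P) = -4 + 10 = 6)
a(L) = -2 + L
c = 13 (c = 24 - 11 = 13)
(w(z) + a(F))*c = (6 + (-2 - 9))*13 = (6 - 11)*13 = -5*13 = -65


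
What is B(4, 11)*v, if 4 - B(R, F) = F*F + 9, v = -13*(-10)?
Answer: -16380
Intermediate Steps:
v = 130
B(R, F) = -5 - F² (B(R, F) = 4 - (F*F + 9) = 4 - (F² + 9) = 4 - (9 + F²) = 4 + (-9 - F²) = -5 - F²)
B(4, 11)*v = (-5 - 1*11²)*130 = (-5 - 1*121)*130 = (-5 - 121)*130 = -126*130 = -16380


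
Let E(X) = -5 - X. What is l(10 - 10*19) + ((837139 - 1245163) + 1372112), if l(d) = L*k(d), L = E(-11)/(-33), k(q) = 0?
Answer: 964088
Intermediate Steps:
L = -2/11 (L = (-5 - 1*(-11))/(-33) = (-5 + 11)*(-1/33) = 6*(-1/33) = -2/11 ≈ -0.18182)
l(d) = 0 (l(d) = -2/11*0 = 0)
l(10 - 10*19) + ((837139 - 1245163) + 1372112) = 0 + ((837139 - 1245163) + 1372112) = 0 + (-408024 + 1372112) = 0 + 964088 = 964088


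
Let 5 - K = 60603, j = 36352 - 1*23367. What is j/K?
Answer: -12985/60598 ≈ -0.21428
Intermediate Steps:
j = 12985 (j = 36352 - 23367 = 12985)
K = -60598 (K = 5 - 1*60603 = 5 - 60603 = -60598)
j/K = 12985/(-60598) = 12985*(-1/60598) = -12985/60598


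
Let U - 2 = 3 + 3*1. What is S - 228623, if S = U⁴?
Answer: -224527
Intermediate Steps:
U = 8 (U = 2 + (3 + 3*1) = 2 + (3 + 3) = 2 + 6 = 8)
S = 4096 (S = 8⁴ = 4096)
S - 228623 = 4096 - 228623 = -224527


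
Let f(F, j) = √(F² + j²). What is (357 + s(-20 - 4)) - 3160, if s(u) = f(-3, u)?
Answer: -2803 + 3*√65 ≈ -2778.8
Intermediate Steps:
s(u) = √(9 + u²) (s(u) = √((-3)² + u²) = √(9 + u²))
(357 + s(-20 - 4)) - 3160 = (357 + √(9 + (-20 - 4)²)) - 3160 = (357 + √(9 + (-24)²)) - 3160 = (357 + √(9 + 576)) - 3160 = (357 + √585) - 3160 = (357 + 3*√65) - 3160 = -2803 + 3*√65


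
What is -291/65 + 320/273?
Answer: -347/105 ≈ -3.3048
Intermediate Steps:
-291/65 + 320/273 = -347/105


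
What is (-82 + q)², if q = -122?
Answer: 41616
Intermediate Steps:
(-82 + q)² = (-82 - 122)² = (-204)² = 41616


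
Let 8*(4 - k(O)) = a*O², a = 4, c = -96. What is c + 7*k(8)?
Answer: -292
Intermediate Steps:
k(O) = 4 - O²/2
c + 7*k(8) = -96 + 7*(4 - ½*8²) = -96 + 7*(4 - ½*64) = -96 + 7*(4 - 32) = -96 + 7*(-28) = -96 - 196 = -292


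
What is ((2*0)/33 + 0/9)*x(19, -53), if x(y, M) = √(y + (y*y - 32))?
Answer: 0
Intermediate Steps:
x(y, M) = √(-32 + y + y²) (x(y, M) = √(y + (y² - 32)) = √(y + (-32 + y²)) = √(-32 + y + y²))
((2*0)/33 + 0/9)*x(19, -53) = ((2*0)/33 + 0/9)*√(-32 + 19 + 19²) = (0*(1/33) + 0*(⅑))*√(-32 + 19 + 361) = (0 + 0)*√348 = 0*(2*√87) = 0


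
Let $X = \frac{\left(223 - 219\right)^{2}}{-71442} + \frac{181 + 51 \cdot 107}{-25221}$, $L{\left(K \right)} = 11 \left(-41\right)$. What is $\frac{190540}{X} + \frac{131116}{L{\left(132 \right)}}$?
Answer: $- \frac{1843943352099238}{2164765273} \approx -8.518 \cdot 10^{5}$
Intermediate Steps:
$L{\left(K \right)} = -451$
$X = - \frac{9599846}{42900921}$ ($X = 4^{2} \left(- \frac{1}{71442}\right) + \left(181 + 5457\right) \left(- \frac{1}{25221}\right) = 16 \left(- \frac{1}{71442}\right) + 5638 \left(- \frac{1}{25221}\right) = - \frac{8}{35721} - \frac{5638}{25221} = - \frac{9599846}{42900921} \approx -0.22377$)
$\frac{190540}{X} + \frac{131116}{L{\left(132 \right)}} = \frac{190540}{- \frac{9599846}{42900921}} + \frac{131116}{-451} = 190540 \left(- \frac{42900921}{9599846}\right) + 131116 \left(- \frac{1}{451}\right) = - \frac{4087170743670}{4799923} - \frac{131116}{451} = - \frac{1843943352099238}{2164765273}$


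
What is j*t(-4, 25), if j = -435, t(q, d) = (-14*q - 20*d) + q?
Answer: 194880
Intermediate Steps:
t(q, d) = -20*d - 13*q (t(q, d) = (-20*d - 14*q) + q = -20*d - 13*q)
j*t(-4, 25) = -435*(-20*25 - 13*(-4)) = -435*(-500 + 52) = -435*(-448) = 194880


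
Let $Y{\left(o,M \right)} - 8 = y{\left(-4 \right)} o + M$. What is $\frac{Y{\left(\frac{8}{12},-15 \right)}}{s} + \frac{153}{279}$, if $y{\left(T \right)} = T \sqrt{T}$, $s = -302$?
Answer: $\frac{5351}{9362} + \frac{8 i}{453} \approx 0.57157 + 0.01766 i$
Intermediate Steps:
$y{\left(T \right)} = T^{\frac{3}{2}}$
$Y{\left(o,M \right)} = 8 + M - 8 i o$ ($Y{\left(o,M \right)} = 8 + \left(\left(-4\right)^{\frac{3}{2}} o + M\right) = 8 + \left(- 8 i o + M\right) = 8 + \left(M - 8 i o\right) = 8 + M - 8 i o$)
$\frac{Y{\left(\frac{8}{12},-15 \right)}}{s} + \frac{153}{279} = \frac{8 - 15 - 8 i \frac{8}{12}}{-302} + \frac{153}{279} = \left(8 - 15 - 8 i 8 \cdot \frac{1}{12}\right) \left(- \frac{1}{302}\right) + 153 \cdot \frac{1}{279} = \left(8 - 15 - 8 i \frac{2}{3}\right) \left(- \frac{1}{302}\right) + \frac{17}{31} = \left(8 - 15 - \frac{16 i}{3}\right) \left(- \frac{1}{302}\right) + \frac{17}{31} = \left(-7 - \frac{16 i}{3}\right) \left(- \frac{1}{302}\right) + \frac{17}{31} = \left(\frac{7}{302} + \frac{8 i}{453}\right) + \frac{17}{31} = \frac{5351}{9362} + \frac{8 i}{453}$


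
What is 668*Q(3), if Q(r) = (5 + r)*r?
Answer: 16032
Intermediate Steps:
Q(r) = r*(5 + r)
668*Q(3) = 668*(3*(5 + 3)) = 668*(3*8) = 668*24 = 16032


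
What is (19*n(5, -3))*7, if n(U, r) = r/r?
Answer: 133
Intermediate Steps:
n(U, r) = 1
(19*n(5, -3))*7 = (19*1)*7 = 19*7 = 133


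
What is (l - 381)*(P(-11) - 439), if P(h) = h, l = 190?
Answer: 85950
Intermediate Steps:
(l - 381)*(P(-11) - 439) = (190 - 381)*(-11 - 439) = -191*(-450) = 85950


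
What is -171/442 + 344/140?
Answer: 32027/15470 ≈ 2.0703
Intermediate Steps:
-171/442 + 344/140 = -171*1/442 + 344*(1/140) = -171/442 + 86/35 = 32027/15470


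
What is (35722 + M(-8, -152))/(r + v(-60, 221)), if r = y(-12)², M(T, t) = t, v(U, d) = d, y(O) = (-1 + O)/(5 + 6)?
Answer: 430397/2691 ≈ 159.94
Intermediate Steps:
y(O) = -1/11 + O/11 (y(O) = (-1 + O)/11 = (-1 + O)*(1/11) = -1/11 + O/11)
r = 169/121 (r = (-1/11 + (1/11)*(-12))² = (-1/11 - 12/11)² = (-13/11)² = 169/121 ≈ 1.3967)
(35722 + M(-8, -152))/(r + v(-60, 221)) = (35722 - 152)/(169/121 + 221) = 35570/(26910/121) = 35570*(121/26910) = 430397/2691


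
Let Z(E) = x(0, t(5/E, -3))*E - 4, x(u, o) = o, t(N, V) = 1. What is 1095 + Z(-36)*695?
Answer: -26705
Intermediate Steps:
Z(E) = -4 + E (Z(E) = 1*E - 4 = E - 4 = -4 + E)
1095 + Z(-36)*695 = 1095 + (-4 - 36)*695 = 1095 - 40*695 = 1095 - 27800 = -26705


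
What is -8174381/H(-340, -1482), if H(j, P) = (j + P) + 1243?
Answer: 8174381/579 ≈ 14118.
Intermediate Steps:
H(j, P) = 1243 + P + j (H(j, P) = (P + j) + 1243 = 1243 + P + j)
-8174381/H(-340, -1482) = -8174381/(1243 - 1482 - 340) = -8174381/(-579) = -8174381*(-1/579) = 8174381/579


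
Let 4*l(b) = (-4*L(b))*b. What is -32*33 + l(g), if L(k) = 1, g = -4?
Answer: -1052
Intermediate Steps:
l(b) = -b (l(b) = ((-4*1)*b)/4 = (-4*b)/4 = -b)
-32*33 + l(g) = -32*33 - 1*(-4) = -1056 + 4 = -1052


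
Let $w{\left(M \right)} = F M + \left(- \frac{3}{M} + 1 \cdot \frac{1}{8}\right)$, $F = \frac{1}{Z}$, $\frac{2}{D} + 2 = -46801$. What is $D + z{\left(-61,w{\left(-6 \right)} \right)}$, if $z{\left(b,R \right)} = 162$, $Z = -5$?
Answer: $\frac{7582084}{46803} \approx 162.0$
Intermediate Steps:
$D = - \frac{2}{46803}$ ($D = \frac{2}{-2 - 46801} = \frac{2}{-46803} = 2 \left(- \frac{1}{46803}\right) = - \frac{2}{46803} \approx -4.2732 \cdot 10^{-5}$)
$F = - \frac{1}{5}$ ($F = \frac{1}{-5} = - \frac{1}{5} \approx -0.2$)
$w{\left(M \right)} = \frac{1}{8} - \frac{3}{M} - \frac{M}{5}$ ($w{\left(M \right)} = - \frac{M}{5} + \left(- \frac{3}{M} + 1 \cdot \frac{1}{8}\right) = - \frac{M}{5} + \left(- \frac{3}{M} + \frac{1}{8}\right) = - \frac{M}{5} + \left(\frac{1}{8} - \frac{3}{M}\right) = \frac{1}{8} - \frac{3}{M} - \frac{M}{5}$)
$D + z{\left(-61,w{\left(-6 \right)} \right)} = - \frac{2}{46803} + 162 = \frac{7582084}{46803}$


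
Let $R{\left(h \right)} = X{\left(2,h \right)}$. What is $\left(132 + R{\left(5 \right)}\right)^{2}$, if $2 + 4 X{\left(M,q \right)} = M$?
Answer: $17424$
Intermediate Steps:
$X{\left(M,q \right)} = - \frac{1}{2} + \frac{M}{4}$
$R{\left(h \right)} = 0$ ($R{\left(h \right)} = - \frac{1}{2} + \frac{1}{4} \cdot 2 = - \frac{1}{2} + \frac{1}{2} = 0$)
$\left(132 + R{\left(5 \right)}\right)^{2} = \left(132 + 0\right)^{2} = 132^{2} = 17424$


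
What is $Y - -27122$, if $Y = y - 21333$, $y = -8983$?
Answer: $-3194$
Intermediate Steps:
$Y = -30316$ ($Y = -8983 - 21333 = -30316$)
$Y - -27122 = -30316 - -27122 = -30316 + 27122 = -3194$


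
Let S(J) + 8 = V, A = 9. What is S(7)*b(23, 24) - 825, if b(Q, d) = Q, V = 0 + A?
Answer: -802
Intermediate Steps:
V = 9 (V = 0 + 9 = 9)
S(J) = 1 (S(J) = -8 + 9 = 1)
S(7)*b(23, 24) - 825 = 1*23 - 825 = 23 - 825 = -802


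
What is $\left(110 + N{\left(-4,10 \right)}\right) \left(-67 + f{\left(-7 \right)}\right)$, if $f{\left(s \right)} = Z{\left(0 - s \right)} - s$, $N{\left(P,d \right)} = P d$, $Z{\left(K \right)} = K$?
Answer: $-3710$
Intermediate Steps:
$f{\left(s \right)} = - 2 s$ ($f{\left(s \right)} = \left(0 - s\right) - s = - s - s = - 2 s$)
$\left(110 + N{\left(-4,10 \right)}\right) \left(-67 + f{\left(-7 \right)}\right) = \left(110 - 40\right) \left(-67 - -14\right) = \left(110 - 40\right) \left(-67 + 14\right) = 70 \left(-53\right) = -3710$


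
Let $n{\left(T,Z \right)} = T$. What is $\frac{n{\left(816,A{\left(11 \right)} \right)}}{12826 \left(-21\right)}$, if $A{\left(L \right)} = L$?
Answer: $- \frac{136}{44891} \approx -0.0030296$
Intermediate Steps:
$\frac{n{\left(816,A{\left(11 \right)} \right)}}{12826 \left(-21\right)} = \frac{816}{12826 \left(-21\right)} = \frac{816}{-269346} = 816 \left(- \frac{1}{269346}\right) = - \frac{136}{44891}$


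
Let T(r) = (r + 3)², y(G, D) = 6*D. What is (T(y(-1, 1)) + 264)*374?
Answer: 129030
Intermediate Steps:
T(r) = (3 + r)²
(T(y(-1, 1)) + 264)*374 = ((3 + 6*1)² + 264)*374 = ((3 + 6)² + 264)*374 = (9² + 264)*374 = (81 + 264)*374 = 345*374 = 129030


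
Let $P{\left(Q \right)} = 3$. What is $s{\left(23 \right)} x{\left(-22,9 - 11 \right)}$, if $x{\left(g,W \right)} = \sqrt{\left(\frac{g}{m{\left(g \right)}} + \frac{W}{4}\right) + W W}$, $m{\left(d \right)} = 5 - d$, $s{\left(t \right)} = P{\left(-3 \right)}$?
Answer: $\frac{\sqrt{870}}{6} \approx 4.916$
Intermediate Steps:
$s{\left(t \right)} = 3$
$x{\left(g,W \right)} = \sqrt{W^{2} + \frac{W}{4} + \frac{g}{5 - g}}$ ($x{\left(g,W \right)} = \sqrt{\left(\frac{g}{5 - g} + \frac{W}{4}\right) + W W} = \sqrt{\left(\frac{g}{5 - g} + W \frac{1}{4}\right) + W^{2}} = \sqrt{\left(\frac{g}{5 - g} + \frac{W}{4}\right) + W^{2}} = \sqrt{\left(\frac{W}{4} + \frac{g}{5 - g}\right) + W^{2}} = \sqrt{W^{2} + \frac{W}{4} + \frac{g}{5 - g}}$)
$s{\left(23 \right)} x{\left(-22,9 - 11 \right)} = 3 \frac{\sqrt{\frac{\left(-4\right) \left(-22\right) + \left(9 - 11\right) \left(1 + 4 \left(9 - 11\right)\right) \left(-5 - 22\right)}{-5 - 22}}}{2} = 3 \frac{\sqrt{\frac{88 - 2 \left(1 + 4 \left(-2\right)\right) \left(-27\right)}{-27}}}{2} = 3 \frac{\sqrt{- \frac{88 - 2 \left(1 - 8\right) \left(-27\right)}{27}}}{2} = 3 \frac{\sqrt{- \frac{88 - \left(-14\right) \left(-27\right)}{27}}}{2} = 3 \frac{\sqrt{- \frac{88 - 378}{27}}}{2} = 3 \frac{\sqrt{\left(- \frac{1}{27}\right) \left(-290\right)}}{2} = 3 \frac{\sqrt{\frac{290}{27}}}{2} = 3 \frac{\frac{1}{9} \sqrt{870}}{2} = 3 \frac{\sqrt{870}}{18} = \frac{\sqrt{870}}{6}$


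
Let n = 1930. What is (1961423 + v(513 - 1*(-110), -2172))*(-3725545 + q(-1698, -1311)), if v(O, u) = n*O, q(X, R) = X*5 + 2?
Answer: -11813782147829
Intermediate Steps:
q(X, R) = 2 + 5*X (q(X, R) = 5*X + 2 = 2 + 5*X)
v(O, u) = 1930*O
(1961423 + v(513 - 1*(-110), -2172))*(-3725545 + q(-1698, -1311)) = (1961423 + 1930*(513 - 1*(-110)))*(-3725545 + (2 + 5*(-1698))) = (1961423 + 1930*(513 + 110))*(-3725545 + (2 - 8490)) = (1961423 + 1930*623)*(-3725545 - 8488) = (1961423 + 1202390)*(-3734033) = 3163813*(-3734033) = -11813782147829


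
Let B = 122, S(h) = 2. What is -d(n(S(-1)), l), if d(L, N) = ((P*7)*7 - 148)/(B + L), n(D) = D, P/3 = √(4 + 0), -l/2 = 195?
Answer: -73/62 ≈ -1.1774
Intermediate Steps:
l = -390 (l = -2*195 = -390)
P = 6 (P = 3*√(4 + 0) = 3*√4 = 3*2 = 6)
d(L, N) = 146/(122 + L) (d(L, N) = ((6*7)*7 - 148)/(122 + L) = (42*7 - 148)/(122 + L) = (294 - 148)/(122 + L) = 146/(122 + L))
-d(n(S(-1)), l) = -146/(122 + 2) = -146/124 = -1*73/62 = -73/62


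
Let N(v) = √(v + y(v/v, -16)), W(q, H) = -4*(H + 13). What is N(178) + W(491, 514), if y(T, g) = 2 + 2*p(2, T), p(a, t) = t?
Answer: -2108 + √182 ≈ -2094.5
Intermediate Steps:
y(T, g) = 2 + 2*T
W(q, H) = -52 - 4*H (W(q, H) = -4*(13 + H) = -52 - 4*H)
N(v) = √(4 + v) (N(v) = √(v + (2 + 2*(v/v))) = √(v + (2 + 2*1)) = √(v + (2 + 2)) = √(v + 4) = √(4 + v))
N(178) + W(491, 514) = √(4 + 178) + (-52 - 4*514) = √182 + (-52 - 2056) = √182 - 2108 = -2108 + √182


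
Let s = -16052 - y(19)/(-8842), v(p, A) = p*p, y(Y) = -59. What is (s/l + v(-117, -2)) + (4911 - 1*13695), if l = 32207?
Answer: 1396675980227/284774294 ≈ 4904.5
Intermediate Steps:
v(p, A) = p²
s = -141931843/8842 (s = -16052 - (-59)/(-8842) = -16052 - (-59)*(-1)/8842 = -16052 - 1*59/8842 = -16052 - 59/8842 = -141931843/8842 ≈ -16052.)
(s/l + v(-117, -2)) + (4911 - 1*13695) = (-141931843/8842/32207 + (-117)²) + (4911 - 1*13695) = (-141931843/8842*1/32207 + 13689) + (4911 - 13695) = (-141931843/284774294 + 13689) - 8784 = 3898133378723/284774294 - 8784 = 1396675980227/284774294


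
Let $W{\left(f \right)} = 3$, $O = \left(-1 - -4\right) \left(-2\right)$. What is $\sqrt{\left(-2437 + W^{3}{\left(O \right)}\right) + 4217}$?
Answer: $\sqrt{1807} \approx 42.509$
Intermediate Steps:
$O = -6$ ($O = \left(-1 + 4\right) \left(-2\right) = 3 \left(-2\right) = -6$)
$\sqrt{\left(-2437 + W^{3}{\left(O \right)}\right) + 4217} = \sqrt{\left(-2437 + 3^{3}\right) + 4217} = \sqrt{\left(-2437 + 27\right) + 4217} = \sqrt{-2410 + 4217} = \sqrt{1807}$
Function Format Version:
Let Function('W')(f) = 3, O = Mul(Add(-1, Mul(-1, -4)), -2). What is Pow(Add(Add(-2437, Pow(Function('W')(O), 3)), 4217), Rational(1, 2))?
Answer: Pow(1807, Rational(1, 2)) ≈ 42.509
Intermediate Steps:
O = -6 (O = Mul(Add(-1, 4), -2) = Mul(3, -2) = -6)
Pow(Add(Add(-2437, Pow(Function('W')(O), 3)), 4217), Rational(1, 2)) = Pow(Add(Add(-2437, Pow(3, 3)), 4217), Rational(1, 2)) = Pow(Add(Add(-2437, 27), 4217), Rational(1, 2)) = Pow(Add(-2410, 4217), Rational(1, 2)) = Pow(1807, Rational(1, 2))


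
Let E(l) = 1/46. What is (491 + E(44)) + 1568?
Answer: 94715/46 ≈ 2059.0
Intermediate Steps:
E(l) = 1/46
(491 + E(44)) + 1568 = (491 + 1/46) + 1568 = 22587/46 + 1568 = 94715/46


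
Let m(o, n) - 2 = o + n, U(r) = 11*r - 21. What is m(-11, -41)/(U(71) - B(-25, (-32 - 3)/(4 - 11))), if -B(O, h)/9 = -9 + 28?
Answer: -50/931 ≈ -0.053706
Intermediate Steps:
U(r) = -21 + 11*r
B(O, h) = -171 (B(O, h) = -9*(-9 + 28) = -9*19 = -171)
m(o, n) = 2 + n + o (m(o, n) = 2 + (o + n) = 2 + (n + o) = 2 + n + o)
m(-11, -41)/(U(71) - B(-25, (-32 - 3)/(4 - 11))) = (2 - 41 - 11)/((-21 + 11*71) - 1*(-171)) = -50/((-21 + 781) + 171) = -50/(760 + 171) = -50/931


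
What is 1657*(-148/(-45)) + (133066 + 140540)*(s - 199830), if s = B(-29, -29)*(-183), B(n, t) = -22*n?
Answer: -3897867440444/45 ≈ -8.6619e+10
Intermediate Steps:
s = -116754 (s = -22*(-29)*(-183) = 638*(-183) = -116754)
1657*(-148/(-45)) + (133066 + 140540)*(s - 199830) = 1657*(-148/(-45)) + (133066 + 140540)*(-116754 - 199830) = 1657*(-148*(-1/45)) + 273606*(-316584) = 1657*(148/45) - 86619281904 = 245236/45 - 86619281904 = -3897867440444/45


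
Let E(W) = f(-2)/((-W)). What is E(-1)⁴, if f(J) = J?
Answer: 16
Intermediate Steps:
E(W) = 2/W (E(W) = -2*(-1/W) = -(-2)/W = 2/W)
E(-1)⁴ = (2/(-1))⁴ = (2*(-1))⁴ = (-2)⁴ = 16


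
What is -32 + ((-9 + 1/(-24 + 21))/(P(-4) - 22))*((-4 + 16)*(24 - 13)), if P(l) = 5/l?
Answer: 1952/93 ≈ 20.989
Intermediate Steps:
-32 + ((-9 + 1/(-24 + 21))/(P(-4) - 22))*((-4 + 16)*(24 - 13)) = -32 + ((-9 + 1/(-24 + 21))/(5/(-4) - 22))*((-4 + 16)*(24 - 13)) = -32 + ((-9 + 1/(-3))/(5*(-¼) - 22))*(12*11) = -32 + ((-9 - ⅓)/(-5/4 - 22))*132 = -32 - 28/(3*(-93/4))*132 = -32 - 28/3*(-4/93)*132 = -32 + (112/279)*132 = -32 + 4928/93 = 1952/93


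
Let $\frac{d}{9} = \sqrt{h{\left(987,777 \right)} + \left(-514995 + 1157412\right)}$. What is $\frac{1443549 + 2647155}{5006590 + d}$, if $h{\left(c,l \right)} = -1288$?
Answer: $\frac{20480477739360}{25065891496651} - \frac{36816336 \sqrt{641129}}{25065891496651} \approx 0.81589$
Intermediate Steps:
$d = 9 \sqrt{641129}$ ($d = 9 \sqrt{-1288 + \left(-514995 + 1157412\right)} = 9 \sqrt{-1288 + 642417} = 9 \sqrt{641129} \approx 7206.3$)
$\frac{1443549 + 2647155}{5006590 + d} = \frac{1443549 + 2647155}{5006590 + 9 \sqrt{641129}} = \frac{4090704}{5006590 + 9 \sqrt{641129}}$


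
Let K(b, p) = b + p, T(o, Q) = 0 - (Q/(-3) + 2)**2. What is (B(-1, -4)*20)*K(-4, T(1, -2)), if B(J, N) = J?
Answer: 2000/9 ≈ 222.22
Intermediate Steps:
T(o, Q) = -(2 - Q/3)**2 (T(o, Q) = 0 - (Q*(-1/3) + 2)**2 = 0 - (-Q/3 + 2)**2 = 0 - (2 - Q/3)**2 = -(2 - Q/3)**2)
(B(-1, -4)*20)*K(-4, T(1, -2)) = (-1*20)*(-4 - (-6 - 2)**2/9) = -20*(-4 - 1/9*(-8)**2) = -20*(-4 - 1/9*64) = -20*(-4 - 64/9) = -20*(-100/9) = 2000/9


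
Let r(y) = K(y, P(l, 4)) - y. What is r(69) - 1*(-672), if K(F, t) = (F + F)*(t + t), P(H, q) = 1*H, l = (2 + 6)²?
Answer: 18267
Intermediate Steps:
l = 64 (l = 8² = 64)
P(H, q) = H
K(F, t) = 4*F*t (K(F, t) = (2*F)*(2*t) = 4*F*t)
r(y) = 255*y (r(y) = 4*y*64 - y = 256*y - y = 255*y)
r(69) - 1*(-672) = 255*69 - 1*(-672) = 17595 + 672 = 18267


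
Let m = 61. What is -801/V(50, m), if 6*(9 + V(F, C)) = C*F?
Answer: -2403/1498 ≈ -1.6041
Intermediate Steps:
V(F, C) = -9 + C*F/6 (V(F, C) = -9 + (C*F)/6 = -9 + C*F/6)
-801/V(50, m) = -801/(-9 + (⅙)*61*50) = -801/(-9 + 1525/3) = -801/1498/3 = -801*3/1498 = -2403/1498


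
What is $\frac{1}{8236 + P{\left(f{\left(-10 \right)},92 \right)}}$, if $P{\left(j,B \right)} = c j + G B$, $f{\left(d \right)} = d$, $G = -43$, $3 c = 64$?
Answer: $\frac{3}{12200} \approx 0.0002459$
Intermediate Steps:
$c = \frac{64}{3}$ ($c = \frac{1}{3} \cdot 64 = \frac{64}{3} \approx 21.333$)
$P{\left(j,B \right)} = - 43 B + \frac{64 j}{3}$ ($P{\left(j,B \right)} = \frac{64 j}{3} - 43 B = - 43 B + \frac{64 j}{3}$)
$\frac{1}{8236 + P{\left(f{\left(-10 \right)},92 \right)}} = \frac{1}{8236 + \left(\left(-43\right) 92 + \frac{64}{3} \left(-10\right)\right)} = \frac{1}{8236 - \frac{12508}{3}} = \frac{1}{\frac{12200}{3}} = \frac{3}{12200}$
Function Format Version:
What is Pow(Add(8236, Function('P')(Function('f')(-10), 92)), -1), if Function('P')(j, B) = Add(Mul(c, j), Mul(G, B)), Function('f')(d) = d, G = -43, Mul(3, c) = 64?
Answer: Rational(3, 12200) ≈ 0.00024590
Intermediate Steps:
c = Rational(64, 3) (c = Mul(Rational(1, 3), 64) = Rational(64, 3) ≈ 21.333)
Function('P')(j, B) = Add(Mul(-43, B), Mul(Rational(64, 3), j)) (Function('P')(j, B) = Add(Mul(Rational(64, 3), j), Mul(-43, B)) = Add(Mul(-43, B), Mul(Rational(64, 3), j)))
Pow(Add(8236, Function('P')(Function('f')(-10), 92)), -1) = Pow(Add(8236, Add(Mul(-43, 92), Mul(Rational(64, 3), -10))), -1) = Pow(Add(8236, Add(-3956, Rational(-640, 3))), -1) = Pow(Add(8236, Rational(-12508, 3)), -1) = Pow(Rational(12200, 3), -1) = Rational(3, 12200)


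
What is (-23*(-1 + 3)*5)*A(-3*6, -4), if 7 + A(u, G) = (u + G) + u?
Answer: 10810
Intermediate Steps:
A(u, G) = -7 + G + 2*u (A(u, G) = -7 + ((u + G) + u) = -7 + ((G + u) + u) = -7 + (G + 2*u) = -7 + G + 2*u)
(-23*(-1 + 3)*5)*A(-3*6, -4) = (-23*(-1 + 3)*5)*(-7 - 4 + 2*(-3*6)) = (-46*5)*(-7 - 4 + 2*(-18)) = (-23*10)*(-7 - 4 - 36) = -230*(-47) = 10810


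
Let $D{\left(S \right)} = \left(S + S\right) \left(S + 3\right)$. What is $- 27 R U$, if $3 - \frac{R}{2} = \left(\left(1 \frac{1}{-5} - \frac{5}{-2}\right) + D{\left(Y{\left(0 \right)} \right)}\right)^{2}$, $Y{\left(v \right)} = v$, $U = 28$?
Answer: $\frac{86562}{25} \approx 3462.5$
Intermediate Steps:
$D{\left(S \right)} = 2 S \left(3 + S\right)$
$R = - \frac{229}{50}$ ($R = 6 - 2 \left(\left(1 \frac{1}{-5} - \frac{5}{-2}\right) + 2 \cdot 0 \left(3 + 0\right)\right)^{2} = 6 - 2 \left(\left(1 \left(- \frac{1}{5}\right) - - \frac{5}{2}\right) + 2 \cdot 0 \cdot 3\right)^{2} = 6 - 2 \left(\left(- \frac{1}{5} + \frac{5}{2}\right) + 0\right)^{2} = 6 - 2 \left(\frac{23}{10} + 0\right)^{2} = 6 - 2 \left(\frac{23}{10}\right)^{2} = 6 - \frac{529}{50} = - \frac{229}{50} \approx -4.58$)
$- 27 R U = \left(-27\right) \left(- \frac{229}{50}\right) 28 = \frac{6183}{50} \cdot 28 = \frac{86562}{25}$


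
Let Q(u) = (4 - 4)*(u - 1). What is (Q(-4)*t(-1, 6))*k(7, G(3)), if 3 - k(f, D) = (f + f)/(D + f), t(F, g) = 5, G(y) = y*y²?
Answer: 0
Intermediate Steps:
G(y) = y³
Q(u) = 0 (Q(u) = 0*(-1 + u) = 0)
k(f, D) = 3 - 2*f/(D + f) (k(f, D) = 3 - (f + f)/(D + f) = 3 - 2*f/(D + f))
(Q(-4)*t(-1, 6))*k(7, G(3)) = (0*5)*((7 + 3*3³)/(3³ + 7)) = 0*((7 + 3*27)/(27 + 7)) = 0*((7 + 81)/34) = 0*((1/34)*88) = 0*(44/17) = 0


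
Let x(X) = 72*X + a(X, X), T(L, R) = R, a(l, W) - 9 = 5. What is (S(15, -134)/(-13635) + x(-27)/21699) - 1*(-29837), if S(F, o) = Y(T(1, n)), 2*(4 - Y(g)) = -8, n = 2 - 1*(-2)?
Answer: 980858147207/32873985 ≈ 29837.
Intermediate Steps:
n = 4 (n = 2 + 2 = 4)
a(l, W) = 14 (a(l, W) = 9 + 5 = 14)
Y(g) = 8 (Y(g) = 4 - ½*(-8) = 4 + 4 = 8)
S(F, o) = 8
x(X) = 14 + 72*X (x(X) = 72*X + 14 = 14 + 72*X)
(S(15, -134)/(-13635) + x(-27)/21699) - 1*(-29837) = (8/(-13635) + (14 + 72*(-27))/21699) - 1*(-29837) = (8*(-1/13635) + (14 - 1944)*(1/21699)) + 29837 = (-8/13635 - 1930*1/21699) + 29837 = (-8/13635 - 1930/21699) + 29837 = -2943238/32873985 + 29837 = 980858147207/32873985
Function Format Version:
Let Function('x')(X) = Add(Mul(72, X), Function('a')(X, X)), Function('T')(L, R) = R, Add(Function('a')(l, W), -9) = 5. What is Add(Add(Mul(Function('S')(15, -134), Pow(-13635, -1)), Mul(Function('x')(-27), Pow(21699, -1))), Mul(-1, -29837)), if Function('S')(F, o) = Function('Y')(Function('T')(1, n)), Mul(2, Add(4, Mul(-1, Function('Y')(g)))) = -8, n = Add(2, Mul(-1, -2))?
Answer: Rational(980858147207, 32873985) ≈ 29837.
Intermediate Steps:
n = 4 (n = Add(2, 2) = 4)
Function('a')(l, W) = 14 (Function('a')(l, W) = Add(9, 5) = 14)
Function('Y')(g) = 8 (Function('Y')(g) = Add(4, Mul(Rational(-1, 2), -8)) = Add(4, 4) = 8)
Function('S')(F, o) = 8
Function('x')(X) = Add(14, Mul(72, X)) (Function('x')(X) = Add(Mul(72, X), 14) = Add(14, Mul(72, X)))
Add(Add(Mul(Function('S')(15, -134), Pow(-13635, -1)), Mul(Function('x')(-27), Pow(21699, -1))), Mul(-1, -29837)) = Add(Add(Mul(8, Pow(-13635, -1)), Mul(Add(14, Mul(72, -27)), Pow(21699, -1))), Mul(-1, -29837)) = Add(Add(Mul(8, Rational(-1, 13635)), Mul(Add(14, -1944), Rational(1, 21699))), 29837) = Add(Add(Rational(-8, 13635), Mul(-1930, Rational(1, 21699))), 29837) = Add(Add(Rational(-8, 13635), Rational(-1930, 21699)), 29837) = Add(Rational(-2943238, 32873985), 29837) = Rational(980858147207, 32873985)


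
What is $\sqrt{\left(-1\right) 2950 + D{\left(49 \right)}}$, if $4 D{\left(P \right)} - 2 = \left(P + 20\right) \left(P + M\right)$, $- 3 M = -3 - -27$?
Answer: $\frac{i \sqrt{8969}}{2} \approx 47.352 i$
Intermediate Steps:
$M = -8$ ($M = - \frac{-3 - -27}{3} = - \frac{-3 + 27}{3} = \left(- \frac{1}{3}\right) 24 = -8$)
$D{\left(P \right)} = \frac{1}{2} + \frac{\left(-8 + P\right) \left(20 + P\right)}{4}$ ($D{\left(P \right)} = \frac{1}{2} + \frac{\left(P + 20\right) \left(P - 8\right)}{4} = \frac{1}{2} + \frac{\left(20 + P\right) \left(-8 + P\right)}{4} = \frac{1}{2} + \frac{\left(-8 + P\right) \left(20 + P\right)}{4}$)
$\sqrt{\left(-1\right) 2950 + D{\left(49 \right)}} = \sqrt{\left(-1\right) 2950 + \left(- \frac{79}{2} + 3 \cdot 49 + \frac{49^{2}}{4}\right)} = \sqrt{-2950 + \left(- \frac{79}{2} + 147 + \frac{1}{4} \cdot 2401\right)} = \sqrt{-2950 + \left(- \frac{79}{2} + 147 + \frac{2401}{4}\right)} = \sqrt{-2950 + \frac{2831}{4}} = \sqrt{- \frac{8969}{4}} = \frac{i \sqrt{8969}}{2}$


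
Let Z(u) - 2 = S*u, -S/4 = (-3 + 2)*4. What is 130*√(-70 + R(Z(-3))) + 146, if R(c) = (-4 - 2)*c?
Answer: 146 + 130*√206 ≈ 2011.9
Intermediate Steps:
S = 16 (S = -4*(-3 + 2)*4 = -(-4)*4 = -4*(-4) = 16)
Z(u) = 2 + 16*u
R(c) = -6*c
130*√(-70 + R(Z(-3))) + 146 = 130*√(-70 - 6*(2 + 16*(-3))) + 146 = 130*√(-70 - 6*(2 - 48)) + 146 = 130*√(-70 - 6*(-46)) + 146 = 130*√(-70 + 276) + 146 = 130*√206 + 146 = 146 + 130*√206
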